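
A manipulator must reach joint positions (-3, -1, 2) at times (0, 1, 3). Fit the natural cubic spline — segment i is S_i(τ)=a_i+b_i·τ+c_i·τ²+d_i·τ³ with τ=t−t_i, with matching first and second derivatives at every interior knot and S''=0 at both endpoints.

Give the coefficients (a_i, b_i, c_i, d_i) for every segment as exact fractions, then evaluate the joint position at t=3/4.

  seg 0: a=-3 b=25/12 c=0 d=-1/12
  seg 1: a=-1 b=11/6 c=-1/4 d=1/24
S(3/4) = -377/256

Δ: Δ0=2, Δ1=3/2
row 1: diag=6, rhs=-3; c'=1/3, d'=-1/2
back: M1=-1/2
M: M0=0, M1=-1/2, M2=0
seg 0: a=-3, c=M0/2=0, d=(M1−M0)/(6·1)=-1/12, b=Δ0−h0·(2M0+M1)/6=25/12
seg 1: a=-1, c=M1/2=-1/4, d=(M2−M1)/(6·2)=1/24, b=Δ1−h1·(2M1+M2)/6=11/6
t_q=3/4 → seg 0, τ=3/4; S=-3+25/12·τ+0·τ²+-1/12·τ³=-377/256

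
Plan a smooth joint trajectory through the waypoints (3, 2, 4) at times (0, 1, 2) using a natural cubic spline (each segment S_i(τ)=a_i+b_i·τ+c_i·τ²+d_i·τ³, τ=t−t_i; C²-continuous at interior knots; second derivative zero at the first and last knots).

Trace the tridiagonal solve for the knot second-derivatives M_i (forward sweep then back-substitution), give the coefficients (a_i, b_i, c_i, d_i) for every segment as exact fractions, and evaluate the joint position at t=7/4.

Δ: Δ0=-1, Δ1=2
row 1: diag=4, rhs=18; c'=1/4, d'=9/2
back: M1=9/2
M: M0=0, M1=9/2, M2=0
seg 0: a=3, c=M0/2=0, d=(M1−M0)/(6·1)=3/4, b=Δ0−h0·(2M0+M1)/6=-7/4
seg 1: a=2, c=M1/2=9/4, d=(M2−M1)/(6·1)=-3/4, b=Δ1−h1·(2M1+M2)/6=1/2
t_q=7/4 → seg 1, τ=3/4; S=2+1/2·τ+9/4·τ²+-3/4·τ³=851/256

  seg 0: a=3 b=-7/4 c=0 d=3/4
  seg 1: a=2 b=1/2 c=9/4 d=-3/4
S(7/4) = 851/256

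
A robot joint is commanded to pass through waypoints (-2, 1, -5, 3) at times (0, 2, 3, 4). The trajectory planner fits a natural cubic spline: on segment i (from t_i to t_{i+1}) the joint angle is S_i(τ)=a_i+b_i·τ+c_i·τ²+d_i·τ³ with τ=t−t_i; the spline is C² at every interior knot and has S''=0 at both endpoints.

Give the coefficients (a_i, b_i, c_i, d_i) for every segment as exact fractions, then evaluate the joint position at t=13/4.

Δ: Δ0=3/2, Δ1=-6, Δ2=8
row 1: diag=6, rhs=-45; c'=1/6, d'=-15/2
row 2: denom=4−1·1/6=23/6; d'=(84−1·-15/2)/(23/6)=549/23
back: M2=549/23
back: M1=-15/2−1/6·549/23=-264/23
M: M0=0, M1=-264/23, M2=549/23, M3=0
seg 0: a=-2, c=M0/2=0, d=(M1−M0)/(6·2)=-22/23, b=Δ0−h0·(2M0+M1)/6=245/46
seg 1: a=1, c=M1/2=-132/23, d=(M2−M1)/(6·1)=271/46, b=Δ1−h1·(2M1+M2)/6=-283/46
seg 2: a=-5, c=M2/2=549/46, d=(M3−M2)/(6·1)=-183/46, b=Δ2−h2·(2M2+M3)/6=1/23
t_q=13/4 → seg 2, τ=1/4; S=-5+1/23·τ+549/46·τ²+-183/46·τ³=-12675/2944

  seg 0: a=-2 b=245/46 c=0 d=-22/23
  seg 1: a=1 b=-283/46 c=-132/23 d=271/46
  seg 2: a=-5 b=1/23 c=549/46 d=-183/46
S(13/4) = -12675/2944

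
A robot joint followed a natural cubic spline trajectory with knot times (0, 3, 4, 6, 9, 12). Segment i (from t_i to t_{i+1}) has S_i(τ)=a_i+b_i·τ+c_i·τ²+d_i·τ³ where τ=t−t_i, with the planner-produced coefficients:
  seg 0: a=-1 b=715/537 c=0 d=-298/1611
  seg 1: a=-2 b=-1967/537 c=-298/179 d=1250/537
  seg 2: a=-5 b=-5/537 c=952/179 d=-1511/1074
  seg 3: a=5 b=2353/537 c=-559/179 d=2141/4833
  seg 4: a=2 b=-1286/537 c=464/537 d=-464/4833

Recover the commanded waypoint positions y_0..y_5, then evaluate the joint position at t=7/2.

y_0=-1 y_1=-2 y_2=-5 y_3=5 y_4=2 y_5=0
S(7/2) = -2833/716

y_0 = S_0(0) = a_0 = -1
y_1 = S_1(0) = a_1 = -2
y_2 = S_2(0) = a_2 = -5
y_3 = S_3(0) = a_3 = 5
y_4 = S_4(0) = a_4 = 2
y_5 = S_4(3) = 0
t_q=7/2 is in segment 1 (τ=1/2); S_1(τ)=-2833/716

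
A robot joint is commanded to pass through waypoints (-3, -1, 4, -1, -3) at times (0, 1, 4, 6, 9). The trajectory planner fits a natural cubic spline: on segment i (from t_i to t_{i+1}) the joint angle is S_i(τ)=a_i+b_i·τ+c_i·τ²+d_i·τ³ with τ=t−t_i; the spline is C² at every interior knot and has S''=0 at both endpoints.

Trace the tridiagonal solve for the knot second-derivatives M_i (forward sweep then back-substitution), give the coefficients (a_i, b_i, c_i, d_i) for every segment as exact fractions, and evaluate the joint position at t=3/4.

Δ: Δ0=2, Δ1=5/3, Δ2=-5/2, Δ3=-2/3
row 1: diag=8, rhs=-2; c'=3/8, d'=-1/4
row 2: denom=10−3·3/8=71/8; d'=(-25−3·-1/4)/(71/8)=-194/71
row 3: denom=10−2·16/71=678/71; d'=(11−2·-194/71)/(678/71)=1169/678
back: M3=1169/678
back: M2=-194/71−16/71·1169/678=-1058/339
back: M1=-1/4−3/8·-1058/339=104/113
M: M0=0, M1=104/113, M2=-1058/339, M3=1169/678, M4=0
seg 0: a=-3, c=M0/2=0, d=(M1−M0)/(6·1)=52/339, b=Δ0−h0·(2M0+M1)/6=626/339
seg 1: a=-1, c=M1/2=52/113, d=(M2−M1)/(6·3)=-685/3051, b=Δ1−h1·(2M1+M2)/6=782/339
seg 2: a=4, c=M2/2=-529/339, d=(M3−M2)/(6·2)=365/904, b=Δ2−h2·(2M2+M3)/6=-337/339
seg 3: a=-1, c=M3/2=1169/1356, d=(M4−M3)/(6·3)=-1169/12204, b=Δ3−h3·(2M3+M4)/6=-1621/678
t_q=3/4 → seg 0, τ=3/4; S=-3+626/339·τ+0·τ²+52/339·τ³=-2803/1808

  seg 0: a=-3 b=626/339 c=0 d=52/339
  seg 1: a=-1 b=782/339 c=52/113 d=-685/3051
  seg 2: a=4 b=-337/339 c=-529/339 d=365/904
  seg 3: a=-1 b=-1621/678 c=1169/1356 d=-1169/12204
S(3/4) = -2803/1808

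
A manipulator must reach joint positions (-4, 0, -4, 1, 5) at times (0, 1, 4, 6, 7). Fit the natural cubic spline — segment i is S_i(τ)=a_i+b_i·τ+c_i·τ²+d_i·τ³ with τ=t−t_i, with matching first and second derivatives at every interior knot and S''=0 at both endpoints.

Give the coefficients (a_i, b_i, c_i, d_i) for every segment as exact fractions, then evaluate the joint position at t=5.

Δ: Δ0=4, Δ1=-4/3, Δ2=5/2, Δ3=4
row 1: diag=8, rhs=-32; c'=3/8, d'=-4
row 2: denom=10−3·3/8=71/8; d'=(23−3·-4)/(71/8)=280/71
row 3: denom=6−2·16/71=394/71; d'=(9−2·280/71)/(394/71)=79/394
back: M3=79/394
back: M2=280/71−16/71·79/394=768/197
back: M1=-4−3/8·768/197=-1076/197
M: M0=0, M1=-1076/197, M2=768/197, M3=79/394, M4=0
seg 0: a=-4, c=M0/2=0, d=(M1−M0)/(6·1)=-538/591, b=Δ0−h0·(2M0+M1)/6=2902/591
seg 1: a=0, c=M1/2=-538/197, d=(M2−M1)/(6·3)=922/1773, b=Δ1−h1·(2M1+M2)/6=1288/591
seg 2: a=-4, c=M2/2=384/197, d=(M3−M2)/(6·2)=-1457/4728, b=Δ2−h2·(2M2+M3)/6=-98/591
seg 3: a=1, c=M3/2=79/788, d=(M4−M3)/(6·1)=-79/2364, b=Δ3−h3·(2M3+M4)/6=4649/1182
t_q=5 → seg 2, τ=1; S=-4+-98/591·τ+384/197·τ²+-1457/4728·τ³=-3979/1576

  seg 0: a=-4 b=2902/591 c=0 d=-538/591
  seg 1: a=0 b=1288/591 c=-538/197 d=922/1773
  seg 2: a=-4 b=-98/591 c=384/197 d=-1457/4728
  seg 3: a=1 b=4649/1182 c=79/788 d=-79/2364
S(5) = -3979/1576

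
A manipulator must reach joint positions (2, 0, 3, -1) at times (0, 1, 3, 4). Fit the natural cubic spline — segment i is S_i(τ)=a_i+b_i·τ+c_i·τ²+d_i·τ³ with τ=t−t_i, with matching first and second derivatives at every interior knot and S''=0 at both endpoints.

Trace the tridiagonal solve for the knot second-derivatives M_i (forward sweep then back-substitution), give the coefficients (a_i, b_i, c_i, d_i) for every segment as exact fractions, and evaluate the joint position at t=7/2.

Δ: Δ0=-2, Δ1=3/2, Δ2=-4
row 1: diag=6, rhs=21; c'=1/3, d'=7/2
row 2: denom=6−2·1/3=16/3; d'=(-33−2·7/2)/(16/3)=-15/2
back: M2=-15/2
back: M1=7/2−1/3·-15/2=6
M: M0=0, M1=6, M2=-15/2, M3=0
seg 0: a=2, c=M0/2=0, d=(M1−M0)/(6·1)=1, b=Δ0−h0·(2M0+M1)/6=-3
seg 1: a=0, c=M1/2=3, d=(M2−M1)/(6·2)=-9/8, b=Δ1−h1·(2M1+M2)/6=0
seg 2: a=3, c=M2/2=-15/4, d=(M3−M2)/(6·1)=5/4, b=Δ2−h2·(2M2+M3)/6=-3/2
t_q=7/2 → seg 2, τ=1/2; S=3+-3/2·τ+-15/4·τ²+5/4·τ³=47/32

  seg 0: a=2 b=-3 c=0 d=1
  seg 1: a=0 b=0 c=3 d=-9/8
  seg 2: a=3 b=-3/2 c=-15/4 d=5/4
S(7/2) = 47/32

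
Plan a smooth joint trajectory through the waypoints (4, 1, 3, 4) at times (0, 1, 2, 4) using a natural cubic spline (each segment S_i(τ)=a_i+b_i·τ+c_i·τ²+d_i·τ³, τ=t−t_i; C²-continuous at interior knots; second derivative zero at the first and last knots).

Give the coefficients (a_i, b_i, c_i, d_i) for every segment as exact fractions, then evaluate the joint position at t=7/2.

  seg 0: a=4 b=-201/46 c=0 d=63/46
  seg 1: a=1 b=-6/23 c=189/46 d=-85/46
  seg 2: a=3 b=111/46 c=-33/23 d=11/46
S(7/2) = 1545/368

Δ: Δ0=-3, Δ1=2, Δ2=1/2
row 1: diag=4, rhs=30; c'=1/4, d'=15/2
row 2: denom=6−1·1/4=23/4; d'=(-9−1·15/2)/(23/4)=-66/23
back: M2=-66/23
back: M1=15/2−1/4·-66/23=189/23
M: M0=0, M1=189/23, M2=-66/23, M3=0
seg 0: a=4, c=M0/2=0, d=(M1−M0)/(6·1)=63/46, b=Δ0−h0·(2M0+M1)/6=-201/46
seg 1: a=1, c=M1/2=189/46, d=(M2−M1)/(6·1)=-85/46, b=Δ1−h1·(2M1+M2)/6=-6/23
seg 2: a=3, c=M2/2=-33/23, d=(M3−M2)/(6·2)=11/46, b=Δ2−h2·(2M2+M3)/6=111/46
t_q=7/2 → seg 2, τ=3/2; S=3+111/46·τ+-33/23·τ²+11/46·τ³=1545/368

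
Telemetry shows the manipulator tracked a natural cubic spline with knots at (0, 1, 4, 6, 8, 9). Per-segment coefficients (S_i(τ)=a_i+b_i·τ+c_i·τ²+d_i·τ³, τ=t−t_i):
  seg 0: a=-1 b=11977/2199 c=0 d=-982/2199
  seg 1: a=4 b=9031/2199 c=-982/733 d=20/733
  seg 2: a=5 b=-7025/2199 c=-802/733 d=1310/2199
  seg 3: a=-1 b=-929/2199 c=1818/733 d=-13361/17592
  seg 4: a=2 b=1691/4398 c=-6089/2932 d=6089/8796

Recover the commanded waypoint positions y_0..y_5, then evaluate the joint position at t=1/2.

y_0 = S_0(0) = a_0 = -1
y_1 = S_1(0) = a_1 = 4
y_2 = S_2(0) = a_2 = 5
y_3 = S_3(0) = a_3 = -1
y_4 = S_4(0) = a_4 = 2
y_5 = S_4(1) = 1
t_q=1/2 is in segment 0 (τ=1/2); S_0(τ)=4889/2932

y_0=-1 y_1=4 y_2=5 y_3=-1 y_4=2 y_5=1
S(1/2) = 4889/2932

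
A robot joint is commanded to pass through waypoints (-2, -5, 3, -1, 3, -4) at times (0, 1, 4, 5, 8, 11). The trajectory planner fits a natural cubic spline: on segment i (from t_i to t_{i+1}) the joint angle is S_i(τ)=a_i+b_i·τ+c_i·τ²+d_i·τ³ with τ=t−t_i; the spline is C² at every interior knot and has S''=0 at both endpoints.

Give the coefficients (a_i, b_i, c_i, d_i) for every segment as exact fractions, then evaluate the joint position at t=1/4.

  seg 0: a=-2 b=-2212/521 c=0 d=649/521
  seg 1: a=-5 b=-265/521 c=1947/521 d=-12560/14067
  seg 2: a=3 b=-1143/521 c=-6719/1563 d=3896/1563
  seg 3: a=-1 b=-5179/1563 c=4969/1563 d=-2548/4689
  seg 4: a=3 b=1703/1563 c=-2675/1563 d=2675/14067
S(1/4) = -101431/33344

Δ: Δ0=-3, Δ1=8/3, Δ2=-4, Δ3=4/3, Δ4=-7/3
row 1: diag=8, rhs=34; c'=3/8, d'=17/4
row 2: denom=8−3·3/8=55/8; d'=(-40−3·17/4)/(55/8)=-422/55
row 3: denom=8−1·8/55=432/55; d'=(32−1·-422/55)/(432/55)=1091/216
row 4: denom=12−3·55/144=521/48; d'=(-22−3·1091/216)/(521/48)=-5350/1563
back: M4=-5350/1563
back: M3=1091/216−55/144·-5350/1563=9938/1563
back: M2=-422/55−8/55·9938/1563=-13438/1563
back: M1=17/4−3/8·-13438/1563=3894/521
M: M0=0, M1=3894/521, M2=-13438/1563, M3=9938/1563, M4=-5350/1563, M5=0
seg 0: a=-2, c=M0/2=0, d=(M1−M0)/(6·1)=649/521, b=Δ0−h0·(2M0+M1)/6=-2212/521
seg 1: a=-5, c=M1/2=1947/521, d=(M2−M1)/(6·3)=-12560/14067, b=Δ1−h1·(2M1+M2)/6=-265/521
seg 2: a=3, c=M2/2=-6719/1563, d=(M3−M2)/(6·1)=3896/1563, b=Δ2−h2·(2M2+M3)/6=-1143/521
seg 3: a=-1, c=M3/2=4969/1563, d=(M4−M3)/(6·3)=-2548/4689, b=Δ3−h3·(2M3+M4)/6=-5179/1563
seg 4: a=3, c=M4/2=-2675/1563, d=(M5−M4)/(6·3)=2675/14067, b=Δ4−h4·(2M4+M5)/6=1703/1563
t_q=1/4 → seg 0, τ=1/4; S=-2+-2212/521·τ+0·τ²+649/521·τ³=-101431/33344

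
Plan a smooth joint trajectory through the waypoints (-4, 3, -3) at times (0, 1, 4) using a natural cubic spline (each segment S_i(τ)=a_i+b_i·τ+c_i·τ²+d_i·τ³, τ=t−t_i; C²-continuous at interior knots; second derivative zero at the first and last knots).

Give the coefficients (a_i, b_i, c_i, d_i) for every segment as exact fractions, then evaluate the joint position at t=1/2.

Δ: Δ0=7, Δ1=-2
row 1: diag=8, rhs=-54; c'=3/8, d'=-27/4
back: M1=-27/4
M: M0=0, M1=-27/4, M2=0
seg 0: a=-4, c=M0/2=0, d=(M1−M0)/(6·1)=-9/8, b=Δ0−h0·(2M0+M1)/6=65/8
seg 1: a=3, c=M1/2=-27/8, d=(M2−M1)/(6·3)=3/8, b=Δ1−h1·(2M1+M2)/6=19/4
t_q=1/2 → seg 0, τ=1/2; S=-4+65/8·τ+0·τ²+-9/8·τ³=-5/64

  seg 0: a=-4 b=65/8 c=0 d=-9/8
  seg 1: a=3 b=19/4 c=-27/8 d=3/8
S(1/2) = -5/64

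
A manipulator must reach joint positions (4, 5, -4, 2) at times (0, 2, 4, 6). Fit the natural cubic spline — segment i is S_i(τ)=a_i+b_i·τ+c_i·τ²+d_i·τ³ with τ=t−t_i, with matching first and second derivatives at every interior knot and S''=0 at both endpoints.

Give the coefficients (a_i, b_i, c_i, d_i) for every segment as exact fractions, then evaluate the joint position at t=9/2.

Δ: Δ0=1/2, Δ1=-9/2, Δ2=3
row 1: diag=8, rhs=-30; c'=1/4, d'=-15/4
row 2: denom=8−2·1/4=15/2; d'=(45−2·-15/4)/(15/2)=7
back: M2=7
back: M1=-15/4−1/4·7=-11/2
M: M0=0, M1=-11/2, M2=7, M3=0
seg 0: a=4, c=M0/2=0, d=(M1−M0)/(6·2)=-11/24, b=Δ0−h0·(2M0+M1)/6=7/3
seg 1: a=5, c=M1/2=-11/4, d=(M2−M1)/(6·2)=25/24, b=Δ1−h1·(2M1+M2)/6=-19/6
seg 2: a=-4, c=M2/2=7/2, d=(M3−M2)/(6·2)=-7/12, b=Δ2−h2·(2M2+M3)/6=-5/3
t_q=9/2 → seg 2, τ=1/2; S=-4+-5/3·τ+7/2·τ²+-7/12·τ³=-129/32

  seg 0: a=4 b=7/3 c=0 d=-11/24
  seg 1: a=5 b=-19/6 c=-11/4 d=25/24
  seg 2: a=-4 b=-5/3 c=7/2 d=-7/12
S(9/2) = -129/32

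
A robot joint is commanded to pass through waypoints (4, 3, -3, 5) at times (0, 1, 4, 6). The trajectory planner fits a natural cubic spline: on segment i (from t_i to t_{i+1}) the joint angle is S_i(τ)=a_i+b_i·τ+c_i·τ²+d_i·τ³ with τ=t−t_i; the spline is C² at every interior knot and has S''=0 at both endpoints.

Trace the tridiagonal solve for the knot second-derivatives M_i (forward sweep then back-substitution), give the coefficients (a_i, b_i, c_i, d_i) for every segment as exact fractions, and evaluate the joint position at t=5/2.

Δ: Δ0=-1, Δ1=-2, Δ2=4
row 1: diag=8, rhs=-6; c'=3/8, d'=-3/4
row 2: denom=10−3·3/8=71/8; d'=(36−3·-3/4)/(71/8)=306/71
back: M2=306/71
back: M1=-3/4−3/8·306/71=-168/71
M: M0=0, M1=-168/71, M2=306/71, M3=0
seg 0: a=4, c=M0/2=0, d=(M1−M0)/(6·1)=-28/71, b=Δ0−h0·(2M0+M1)/6=-43/71
seg 1: a=3, c=M1/2=-84/71, d=(M2−M1)/(6·3)=79/213, b=Δ1−h1·(2M1+M2)/6=-127/71
seg 2: a=-3, c=M2/2=153/71, d=(M3−M2)/(6·2)=-51/142, b=Δ2−h2·(2M2+M3)/6=80/71
t_q=5/2 → seg 1, τ=3/2; S=3+-127/71·τ+-84/71·τ²+79/213·τ³=-621/568

  seg 0: a=4 b=-43/71 c=0 d=-28/71
  seg 1: a=3 b=-127/71 c=-84/71 d=79/213
  seg 2: a=-3 b=80/71 c=153/71 d=-51/142
S(5/2) = -621/568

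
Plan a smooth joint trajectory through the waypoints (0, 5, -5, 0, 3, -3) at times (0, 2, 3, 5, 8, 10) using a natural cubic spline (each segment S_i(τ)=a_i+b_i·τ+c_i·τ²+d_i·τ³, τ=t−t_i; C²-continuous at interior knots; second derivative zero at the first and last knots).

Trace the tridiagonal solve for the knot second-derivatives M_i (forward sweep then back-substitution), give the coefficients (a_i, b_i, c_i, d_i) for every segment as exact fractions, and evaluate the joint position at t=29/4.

  seg 0: a=0 b=44599/5890 c=0 d=-14937/11780
  seg 1: a=5 b=-45023/5890 c=-44811/5890 d=15467/2945
  seg 2: a=-5 b=-41843/5890 c=47991/5890 d=-19707/11780
  seg 3: a=0 b=31879/5890 c=-1113/589 d=2467/17670
  seg 4: a=3 b=-6349/2945 c=-3729/5890 d=1243/11780
S(29/4) = 1583937/376960

Δ: Δ0=5/2, Δ1=-10, Δ2=5/2, Δ3=1, Δ4=-3
row 1: diag=6, rhs=-75; c'=1/6, d'=-25/2
row 2: denom=6−1·1/6=35/6; d'=(75−1·-25/2)/(35/6)=15
row 3: denom=10−2·12/35=326/35; d'=(-9−2·15)/(326/35)=-1365/326
row 4: denom=10−3·105/326=2945/326; d'=(-24−3·-1365/326)/(2945/326)=-3729/2945
back: M4=-3729/2945
back: M3=-1365/326−105/326·-3729/2945=-2226/589
back: M2=15−12/35·-2226/589=47991/2945
back: M1=-25/2−1/6·47991/2945=-44811/2945
M: M0=0, M1=-44811/2945, M2=47991/2945, M3=-2226/589, M4=-3729/2945, M5=0
seg 0: a=0, c=M0/2=0, d=(M1−M0)/(6·2)=-14937/11780, b=Δ0−h0·(2M0+M1)/6=44599/5890
seg 1: a=5, c=M1/2=-44811/5890, d=(M2−M1)/(6·1)=15467/2945, b=Δ1−h1·(2M1+M2)/6=-45023/5890
seg 2: a=-5, c=M2/2=47991/5890, d=(M3−M2)/(6·2)=-19707/11780, b=Δ2−h2·(2M2+M3)/6=-41843/5890
seg 3: a=0, c=M3/2=-1113/589, d=(M4−M3)/(6·3)=2467/17670, b=Δ3−h3·(2M3+M4)/6=31879/5890
seg 4: a=3, c=M4/2=-3729/5890, d=(M5−M4)/(6·2)=1243/11780, b=Δ4−h4·(2M4+M5)/6=-6349/2945
t_q=29/4 → seg 3, τ=9/4; S=0+31879/5890·τ+-1113/589·τ²+2467/17670·τ³=1583937/376960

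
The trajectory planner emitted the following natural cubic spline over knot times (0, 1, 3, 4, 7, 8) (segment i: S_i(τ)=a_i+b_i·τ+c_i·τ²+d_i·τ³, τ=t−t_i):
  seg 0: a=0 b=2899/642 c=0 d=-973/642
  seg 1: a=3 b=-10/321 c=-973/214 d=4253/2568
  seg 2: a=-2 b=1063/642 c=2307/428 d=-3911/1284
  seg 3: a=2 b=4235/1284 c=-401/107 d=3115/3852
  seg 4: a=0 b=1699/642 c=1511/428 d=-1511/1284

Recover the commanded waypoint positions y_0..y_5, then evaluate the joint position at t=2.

y_0=0 y_1=3 y_2=-2 y_3=2 y_4=0 y_5=5
S(2) = 67/856

y_0 = S_0(0) = a_0 = 0
y_1 = S_1(0) = a_1 = 3
y_2 = S_2(0) = a_2 = -2
y_3 = S_3(0) = a_3 = 2
y_4 = S_4(0) = a_4 = 0
y_5 = S_4(1) = 5
t_q=2 is in segment 1 (τ=1); S_1(τ)=67/856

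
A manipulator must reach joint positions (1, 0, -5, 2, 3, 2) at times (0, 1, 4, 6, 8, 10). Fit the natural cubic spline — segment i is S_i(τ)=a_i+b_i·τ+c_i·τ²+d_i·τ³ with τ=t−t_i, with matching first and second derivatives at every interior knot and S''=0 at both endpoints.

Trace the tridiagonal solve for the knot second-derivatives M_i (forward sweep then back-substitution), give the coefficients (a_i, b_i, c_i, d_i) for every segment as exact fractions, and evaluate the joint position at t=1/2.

  seg 0: a=1 b=-3845/6006 c=0 d=-2161/6006
  seg 1: a=0 b=-5164/3003 c=-2161/2002 d=599/1638
  seg 2: a=-5 b=775/462 c=2214/1001 d=-7811/12012
  seg 3: a=2 b=2335/858 c=-3383/2002 d=1739/6006
  seg 4: a=3 b=-3383/6006 c=95/2002 d=-95/12012
S(1/2) = 10169/16016

Δ: Δ0=-1, Δ1=-5/3, Δ2=7/2, Δ3=1/2, Δ4=-1/2
row 1: diag=8, rhs=-4; c'=3/8, d'=-1/2
row 2: denom=10−3·3/8=71/8; d'=(31−3·-1/2)/(71/8)=260/71
row 3: denom=8−2·16/71=536/71; d'=(-18−2·260/71)/(536/71)=-899/268
row 4: denom=8−2·71/268=1001/134; d'=(-6−2·-899/268)/(1001/134)=95/1001
back: M4=95/1001
back: M3=-899/268−71/268·95/1001=-3383/1001
back: M2=260/71−16/71·-3383/1001=4428/1001
back: M1=-1/2−3/8·4428/1001=-2161/1001
M: M0=0, M1=-2161/1001, M2=4428/1001, M3=-3383/1001, M4=95/1001, M5=0
seg 0: a=1, c=M0/2=0, d=(M1−M0)/(6·1)=-2161/6006, b=Δ0−h0·(2M0+M1)/6=-3845/6006
seg 1: a=0, c=M1/2=-2161/2002, d=(M2−M1)/(6·3)=599/1638, b=Δ1−h1·(2M1+M2)/6=-5164/3003
seg 2: a=-5, c=M2/2=2214/1001, d=(M3−M2)/(6·2)=-7811/12012, b=Δ2−h2·(2M2+M3)/6=775/462
seg 3: a=2, c=M3/2=-3383/2002, d=(M4−M3)/(6·2)=1739/6006, b=Δ3−h3·(2M3+M4)/6=2335/858
seg 4: a=3, c=M4/2=95/2002, d=(M5−M4)/(6·2)=-95/12012, b=Δ4−h4·(2M4+M5)/6=-3383/6006
t_q=1/2 → seg 0, τ=1/2; S=1+-3845/6006·τ+0·τ²+-2161/6006·τ³=10169/16016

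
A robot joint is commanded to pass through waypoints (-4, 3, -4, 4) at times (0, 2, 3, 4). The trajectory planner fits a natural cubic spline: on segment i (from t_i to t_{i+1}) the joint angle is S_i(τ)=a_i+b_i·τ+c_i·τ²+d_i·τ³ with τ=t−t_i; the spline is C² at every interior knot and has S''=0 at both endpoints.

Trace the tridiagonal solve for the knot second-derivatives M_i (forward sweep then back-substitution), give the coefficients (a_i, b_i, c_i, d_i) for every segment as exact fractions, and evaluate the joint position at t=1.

  seg 0: a=-4 b=389/46 c=0 d=-57/46
  seg 1: a=3 b=-295/46 c=-171/23 d=315/46
  seg 2: a=-4 b=-17/23 c=603/46 d=-201/46
S(1) = 74/23

Δ: Δ0=7/2, Δ1=-7, Δ2=8
row 1: diag=6, rhs=-63; c'=1/6, d'=-21/2
row 2: denom=4−1·1/6=23/6; d'=(90−1·-21/2)/(23/6)=603/23
back: M2=603/23
back: M1=-21/2−1/6·603/23=-342/23
M: M0=0, M1=-342/23, M2=603/23, M3=0
seg 0: a=-4, c=M0/2=0, d=(M1−M0)/(6·2)=-57/46, b=Δ0−h0·(2M0+M1)/6=389/46
seg 1: a=3, c=M1/2=-171/23, d=(M2−M1)/(6·1)=315/46, b=Δ1−h1·(2M1+M2)/6=-295/46
seg 2: a=-4, c=M2/2=603/46, d=(M3−M2)/(6·1)=-201/46, b=Δ2−h2·(2M2+M3)/6=-17/23
t_q=1 → seg 0, τ=1; S=-4+389/46·τ+0·τ²+-57/46·τ³=74/23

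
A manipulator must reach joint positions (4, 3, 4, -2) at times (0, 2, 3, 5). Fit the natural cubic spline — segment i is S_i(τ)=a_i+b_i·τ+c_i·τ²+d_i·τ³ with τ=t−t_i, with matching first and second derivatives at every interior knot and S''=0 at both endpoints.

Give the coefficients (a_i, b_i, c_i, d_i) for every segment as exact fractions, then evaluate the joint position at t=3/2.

Δ: Δ0=-1/2, Δ1=1, Δ2=-3
row 1: diag=6, rhs=9; c'=1/6, d'=3/2
row 2: denom=6−1·1/6=35/6; d'=(-24−1·3/2)/(35/6)=-153/35
back: M2=-153/35
back: M1=3/2−1/6·-153/35=78/35
M: M0=0, M1=78/35, M2=-153/35, M3=0
seg 0: a=4, c=M0/2=0, d=(M1−M0)/(6·2)=13/70, b=Δ0−h0·(2M0+M1)/6=-87/70
seg 1: a=3, c=M1/2=39/35, d=(M2−M1)/(6·1)=-11/10, b=Δ1−h1·(2M1+M2)/6=69/70
seg 2: a=4, c=M2/2=-153/70, d=(M3−M2)/(6·2)=51/140, b=Δ2−h2·(2M2+M3)/6=-3/35
t_q=3/2 → seg 0, τ=3/2; S=4+-87/70·τ+0·τ²+13/70·τ³=221/80

  seg 0: a=4 b=-87/70 c=0 d=13/70
  seg 1: a=3 b=69/70 c=39/35 d=-11/10
  seg 2: a=4 b=-3/35 c=-153/70 d=51/140
S(3/2) = 221/80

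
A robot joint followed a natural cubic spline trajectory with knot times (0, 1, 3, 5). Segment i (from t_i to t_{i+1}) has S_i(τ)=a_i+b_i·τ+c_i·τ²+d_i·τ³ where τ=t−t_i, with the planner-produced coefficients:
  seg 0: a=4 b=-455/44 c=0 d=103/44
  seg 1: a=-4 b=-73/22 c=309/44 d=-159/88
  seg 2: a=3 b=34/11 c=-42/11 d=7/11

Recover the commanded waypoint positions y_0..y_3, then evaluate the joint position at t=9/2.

y_0 = S_0(0) = a_0 = 4
y_1 = S_1(0) = a_1 = -4
y_2 = S_2(0) = a_2 = 3
y_3 = S_2(2) = -1
t_q=9/2 is in segment 2 (τ=3/2); S_2(τ)=105/88

y_0=4 y_1=-4 y_2=3 y_3=-1
S(9/2) = 105/88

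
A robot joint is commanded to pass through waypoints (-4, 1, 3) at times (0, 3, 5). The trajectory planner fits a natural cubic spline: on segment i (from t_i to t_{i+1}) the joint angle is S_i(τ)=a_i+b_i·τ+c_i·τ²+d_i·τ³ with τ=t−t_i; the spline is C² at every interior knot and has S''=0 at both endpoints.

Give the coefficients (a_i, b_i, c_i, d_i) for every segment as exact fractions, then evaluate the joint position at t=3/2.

Δ: Δ0=5/3, Δ1=1
row 1: diag=10, rhs=-4; c'=1/5, d'=-2/5
back: M1=-2/5
M: M0=0, M1=-2/5, M2=0
seg 0: a=-4, c=M0/2=0, d=(M1−M0)/(6·3)=-1/45, b=Δ0−h0·(2M0+M1)/6=28/15
seg 1: a=1, c=M1/2=-1/5, d=(M2−M1)/(6·2)=1/30, b=Δ1−h1·(2M1+M2)/6=19/15
t_q=3/2 → seg 0, τ=3/2; S=-4+28/15·τ+0·τ²+-1/45·τ³=-51/40

  seg 0: a=-4 b=28/15 c=0 d=-1/45
  seg 1: a=1 b=19/15 c=-1/5 d=1/30
S(3/2) = -51/40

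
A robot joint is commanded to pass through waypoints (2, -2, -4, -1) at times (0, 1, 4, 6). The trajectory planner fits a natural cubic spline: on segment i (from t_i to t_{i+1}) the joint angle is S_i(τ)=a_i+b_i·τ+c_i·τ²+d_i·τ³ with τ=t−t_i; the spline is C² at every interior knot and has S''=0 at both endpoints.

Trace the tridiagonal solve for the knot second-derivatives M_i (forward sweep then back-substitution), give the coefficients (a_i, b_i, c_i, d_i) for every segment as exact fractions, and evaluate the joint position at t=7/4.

Δ: Δ0=-4, Δ1=-2/3, Δ2=3/2
row 1: diag=8, rhs=20; c'=3/8, d'=5/2
row 2: denom=10−3·3/8=71/8; d'=(13−3·5/2)/(71/8)=44/71
back: M2=44/71
back: M1=5/2−3/8·44/71=161/71
M: M0=0, M1=161/71, M2=44/71, M3=0
seg 0: a=2, c=M0/2=0, d=(M1−M0)/(6·1)=161/426, b=Δ0−h0·(2M0+M1)/6=-1865/426
seg 1: a=-2, c=M1/2=161/142, d=(M2−M1)/(6·3)=-13/142, b=Δ1−h1·(2M1+M2)/6=-691/213
seg 2: a=-4, c=M2/2=22/71, d=(M3−M2)/(6·2)=-11/213, b=Δ2−h2·(2M2+M3)/6=463/426
t_q=7/4 → seg 1, τ=3/4; S=-2+-691/213·τ+161/142·τ²+-13/142·τ³=-34843/9088

  seg 0: a=2 b=-1865/426 c=0 d=161/426
  seg 1: a=-2 b=-691/213 c=161/142 d=-13/142
  seg 2: a=-4 b=463/426 c=22/71 d=-11/213
S(7/4) = -34843/9088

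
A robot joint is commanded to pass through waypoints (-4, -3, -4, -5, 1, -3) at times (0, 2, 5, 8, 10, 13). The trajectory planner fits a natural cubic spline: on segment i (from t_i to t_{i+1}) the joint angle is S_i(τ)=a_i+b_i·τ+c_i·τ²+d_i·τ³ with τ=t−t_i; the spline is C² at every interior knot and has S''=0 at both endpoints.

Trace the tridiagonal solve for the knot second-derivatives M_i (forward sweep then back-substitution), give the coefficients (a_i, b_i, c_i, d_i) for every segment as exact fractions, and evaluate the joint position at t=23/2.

  seg 0: a=-4 b=491/813 c=0 d=-169/6504
  seg 1: a=-3 b=475/1626 c=-169/1084 d=-19/1084
  seg 2: a=-4 b=-3631/3252 c=-85/271 d=623/3252
  seg 3: a=-5 b=3535/1626 c=1529/1084 d=-811/1626
  seg 4: a=1 b=2977/1626 c=-1715/1084 d=1715/9756
S(23/2) = 6763/8672

Δ: Δ0=1/2, Δ1=-1/3, Δ2=-1/3, Δ3=3, Δ4=-4/3
row 1: diag=10, rhs=-5; c'=3/10, d'=-1/2
row 2: denom=12−3·3/10=111/10; d'=(0−3·-1/2)/(111/10)=5/37
row 3: denom=10−3·10/37=340/37; d'=(20−3·5/37)/(340/37)=145/68
row 4: denom=10−2·37/170=813/85; d'=(-26−2·145/68)/(813/85)=-1715/542
back: M4=-1715/542
back: M3=145/68−37/170·-1715/542=1529/542
back: M2=5/37−10/37·1529/542=-170/271
back: M1=-1/2−3/10·-170/271=-169/542
M: M0=0, M1=-169/542, M2=-170/271, M3=1529/542, M4=-1715/542, M5=0
seg 0: a=-4, c=M0/2=0, d=(M1−M0)/(6·2)=-169/6504, b=Δ0−h0·(2M0+M1)/6=491/813
seg 1: a=-3, c=M1/2=-169/1084, d=(M2−M1)/(6·3)=-19/1084, b=Δ1−h1·(2M1+M2)/6=475/1626
seg 2: a=-4, c=M2/2=-85/271, d=(M3−M2)/(6·3)=623/3252, b=Δ2−h2·(2M2+M3)/6=-3631/3252
seg 3: a=-5, c=M3/2=1529/1084, d=(M4−M3)/(6·2)=-811/1626, b=Δ3−h3·(2M3+M4)/6=3535/1626
seg 4: a=1, c=M4/2=-1715/1084, d=(M5−M4)/(6·3)=1715/9756, b=Δ4−h4·(2M4+M5)/6=2977/1626
t_q=23/2 → seg 4, τ=3/2; S=1+2977/1626·τ+-1715/1084·τ²+1715/9756·τ³=6763/8672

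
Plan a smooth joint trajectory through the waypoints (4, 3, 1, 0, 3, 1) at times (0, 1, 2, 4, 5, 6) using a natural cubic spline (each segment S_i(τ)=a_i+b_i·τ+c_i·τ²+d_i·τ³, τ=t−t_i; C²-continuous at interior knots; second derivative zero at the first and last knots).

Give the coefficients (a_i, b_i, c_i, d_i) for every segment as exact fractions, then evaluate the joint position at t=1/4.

  seg 0: a=4 b=-231/310 c=0 d=-79/310
  seg 1: a=3 b=-234/155 c=-237/310 d=17/62
  seg 2: a=1 b=-687/310 c=9/155 d=2/5
  seg 3: a=0 b=873/310 c=381/155 d=-141/62
  seg 4: a=3 b=141/155 c=-1353/310 d=451/310
S(1/4) = 15117/3968

Δ: Δ0=-1, Δ1=-2, Δ2=-1/2, Δ3=3, Δ4=-2
row 1: diag=4, rhs=-6; c'=1/4, d'=-3/2
row 2: denom=6−1·1/4=23/4; d'=(9−1·-3/2)/(23/4)=42/23
row 3: denom=6−2·8/23=122/23; d'=(21−2·42/23)/(122/23)=399/122
row 4: denom=4−1·23/122=465/122; d'=(-30−1·399/122)/(465/122)=-1353/155
back: M4=-1353/155
back: M3=399/122−23/122·-1353/155=762/155
back: M2=42/23−8/23·762/155=18/155
back: M1=-3/2−1/4·18/155=-237/155
M: M0=0, M1=-237/155, M2=18/155, M3=762/155, M4=-1353/155, M5=0
seg 0: a=4, c=M0/2=0, d=(M1−M0)/(6·1)=-79/310, b=Δ0−h0·(2M0+M1)/6=-231/310
seg 1: a=3, c=M1/2=-237/310, d=(M2−M1)/(6·1)=17/62, b=Δ1−h1·(2M1+M2)/6=-234/155
seg 2: a=1, c=M2/2=9/155, d=(M3−M2)/(6·2)=2/5, b=Δ2−h2·(2M2+M3)/6=-687/310
seg 3: a=0, c=M3/2=381/155, d=(M4−M3)/(6·1)=-141/62, b=Δ3−h3·(2M3+M4)/6=873/310
seg 4: a=3, c=M4/2=-1353/310, d=(M5−M4)/(6·1)=451/310, b=Δ4−h4·(2M4+M5)/6=141/155
t_q=1/4 → seg 0, τ=1/4; S=4+-231/310·τ+0·τ²+-79/310·τ³=15117/3968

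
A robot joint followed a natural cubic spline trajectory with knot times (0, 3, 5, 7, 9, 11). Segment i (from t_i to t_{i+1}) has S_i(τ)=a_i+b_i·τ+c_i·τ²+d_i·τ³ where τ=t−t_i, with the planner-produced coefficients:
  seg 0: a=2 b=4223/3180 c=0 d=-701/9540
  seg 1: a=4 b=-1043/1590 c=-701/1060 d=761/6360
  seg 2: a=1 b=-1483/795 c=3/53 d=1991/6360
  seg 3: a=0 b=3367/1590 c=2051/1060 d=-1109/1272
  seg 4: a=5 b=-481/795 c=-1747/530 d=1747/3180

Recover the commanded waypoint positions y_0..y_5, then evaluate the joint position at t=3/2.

y_0 = S_0(0) = a_0 = 2
y_1 = S_1(0) = a_1 = 4
y_2 = S_2(0) = a_2 = 1
y_3 = S_3(0) = a_3 = 0
y_4 = S_4(0) = a_4 = 5
y_5 = S_4(2) = -5
t_q=3/2 is in segment 0 (τ=3/2); S_0(τ)=31749/8480

y_0=2 y_1=4 y_2=1 y_3=0 y_4=5 y_5=-5
S(3/2) = 31749/8480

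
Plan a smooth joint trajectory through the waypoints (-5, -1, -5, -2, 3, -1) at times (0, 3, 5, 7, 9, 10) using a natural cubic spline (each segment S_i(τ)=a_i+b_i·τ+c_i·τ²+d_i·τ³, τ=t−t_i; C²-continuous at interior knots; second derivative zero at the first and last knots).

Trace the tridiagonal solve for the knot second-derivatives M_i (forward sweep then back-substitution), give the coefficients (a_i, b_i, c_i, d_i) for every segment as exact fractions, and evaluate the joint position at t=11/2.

Δ: Δ0=4/3, Δ1=-2, Δ2=3/2, Δ3=5/2, Δ4=-4
row 1: diag=10, rhs=-20; c'=1/5, d'=-2
row 2: denom=8−2·1/5=38/5; d'=(21−2·-2)/(38/5)=125/38
row 3: denom=8−2·5/19=142/19; d'=(6−2·125/38)/(142/19)=-11/142
row 4: denom=6−2·19/71=388/71; d'=(-39−2·-11/142)/(388/71)=-1379/194
back: M4=-1379/194
back: M3=-11/142−19/71·-1379/194=177/97
back: M2=125/38−5/19·177/97=545/194
back: M1=-2−1/5·545/194=-497/194
M: M0=0, M1=-497/194, M2=545/194, M3=177/97, M4=-1379/194, M5=0
seg 0: a=-5, c=M0/2=0, d=(M1−M0)/(6·3)=-497/3492, b=Δ0−h0·(2M0+M1)/6=3043/1164
seg 1: a=-1, c=M1/2=-497/388, d=(M2−M1)/(6·2)=521/1164, b=Δ1−h1·(2M1+M2)/6=-715/582
seg 2: a=-5, c=M2/2=545/388, d=(M3−M2)/(6·2)=-191/2328, b=Δ2−h2·(2M2+M3)/6=-571/582
seg 3: a=-2, c=M3/2=177/194, d=(M4−M3)/(6·2)=-1733/2328, b=Δ3−h3·(2M3+M4)/6=1063/291
seg 4: a=3, c=M4/2=-1379/388, d=(M5−M4)/(6·1)=1379/1164, b=Δ4−h4·(2M4+M5)/6=-949/582
t_q=11/2 → seg 2, τ=1/2; S=-5+-571/582·τ+545/388·τ²+-191/2328·τ³=-31969/6208

  seg 0: a=-5 b=3043/1164 c=0 d=-497/3492
  seg 1: a=-1 b=-715/582 c=-497/388 d=521/1164
  seg 2: a=-5 b=-571/582 c=545/388 d=-191/2328
  seg 3: a=-2 b=1063/291 c=177/194 d=-1733/2328
  seg 4: a=3 b=-949/582 c=-1379/388 d=1379/1164
S(11/2) = -31969/6208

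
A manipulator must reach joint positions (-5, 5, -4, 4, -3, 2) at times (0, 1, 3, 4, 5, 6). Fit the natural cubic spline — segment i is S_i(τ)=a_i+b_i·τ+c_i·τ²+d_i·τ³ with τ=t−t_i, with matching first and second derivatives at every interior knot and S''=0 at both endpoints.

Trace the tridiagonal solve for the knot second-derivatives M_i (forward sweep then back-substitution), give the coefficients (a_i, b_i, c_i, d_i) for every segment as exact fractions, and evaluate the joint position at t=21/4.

Δ: Δ0=10, Δ1=-9/2, Δ2=8, Δ3=-7, Δ4=5
row 1: diag=6, rhs=-87; c'=1/3, d'=-29/2
row 2: denom=6−2·1/3=16/3; d'=(75−2·-29/2)/(16/3)=39/2
row 3: denom=4−1·3/16=61/16; d'=(-90−1·39/2)/(61/16)=-1752/61
row 4: denom=4−1·16/61=228/61; d'=(72−1·-1752/61)/(228/61)=512/19
back: M4=512/19
back: M3=-1752/61−16/61·512/19=-680/19
back: M2=39/2−3/16·-680/19=498/19
back: M1=-29/2−1/3·498/19=-883/38
M: M0=0, M1=-883/38, M2=498/19, M3=-680/19, M4=512/19, M5=0
seg 0: a=-5, c=M0/2=0, d=(M1−M0)/(6·1)=-883/228, b=Δ0−h0·(2M0+M1)/6=3163/228
seg 1: a=5, c=M1/2=-883/76, d=(M2−M1)/(6·2)=1879/456, b=Δ1−h1·(2M1+M2)/6=257/114
seg 2: a=-4, c=M2/2=249/19, d=(M3−M2)/(6·1)=-31/3, b=Δ2−h2·(2M2+M3)/6=298/57
seg 3: a=4, c=M3/2=-340/19, d=(M4−M3)/(6·1)=596/57, b=Δ3−h3·(2M3+M4)/6=25/57
seg 4: a=-3, c=M4/2=256/19, d=(M5−M4)/(6·1)=-256/57, b=Δ4−h4·(2M4+M5)/6=-227/57
t_q=21/4 → seg 4, τ=1/4; S=-3+-227/57·τ+256/19·τ²+-256/57·τ³=-245/76

  seg 0: a=-5 b=3163/228 c=0 d=-883/228
  seg 1: a=5 b=257/114 c=-883/76 d=1879/456
  seg 2: a=-4 b=298/57 c=249/19 d=-31/3
  seg 3: a=4 b=25/57 c=-340/19 d=596/57
  seg 4: a=-3 b=-227/57 c=256/19 d=-256/57
S(21/4) = -245/76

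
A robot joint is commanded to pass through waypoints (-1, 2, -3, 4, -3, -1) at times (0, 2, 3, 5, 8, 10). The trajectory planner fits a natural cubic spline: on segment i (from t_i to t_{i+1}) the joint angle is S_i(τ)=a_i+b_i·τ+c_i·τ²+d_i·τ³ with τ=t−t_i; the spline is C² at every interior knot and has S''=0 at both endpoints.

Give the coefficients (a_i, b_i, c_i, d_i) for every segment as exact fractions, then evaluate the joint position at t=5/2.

Δ: Δ0=3/2, Δ1=-5, Δ2=7/2, Δ3=-7/3, Δ4=1
row 1: diag=6, rhs=-39; c'=1/6, d'=-13/2
row 2: denom=6−1·1/6=35/6; d'=(51−1·-13/2)/(35/6)=69/7
row 3: denom=10−2·12/35=326/35; d'=(-35−2·69/7)/(326/35)=-1915/326
row 4: denom=10−3·105/326=2945/326; d'=(20−3·-1915/326)/(2945/326)=2453/589
back: M4=2453/589
back: M3=-1915/326−105/326·2453/589=-4250/589
back: M2=69/7−12/35·-4250/589=7263/589
back: M1=-13/2−1/6·7263/589=-5039/589
M: M0=0, M1=-5039/589, M2=7263/589, M3=-4250/589, M4=2453/589, M5=0
seg 0: a=-1, c=M0/2=0, d=(M1−M0)/(6·2)=-5039/7068, b=Δ0−h0·(2M0+M1)/6=15379/3534
seg 1: a=2, c=M1/2=-5039/1178, d=(M2−M1)/(6·1)=6151/1767, b=Δ1−h1·(2M1+M2)/6=-14855/3534
seg 2: a=-3, c=M2/2=7263/1178, d=(M3−M2)/(6·2)=-11513/7068, b=Δ2−h2·(2M2+M3)/6=-8183/3534
seg 3: a=4, c=M3/2=-2125/589, d=(M4−M3)/(6·3)=6703/10602, b=Δ3−h3·(2M3+M4)/6=9895/3534
seg 4: a=-3, c=M4/2=2453/1178, d=(M5−M4)/(6·2)=-2453/7068, b=Δ4−h4·(2M4+M5)/6=-3139/1767
t_q=5/2 → seg 1, τ=1/2; S=2+-14855/3534·τ+-5039/1178·τ²+6151/1767·τ³=-867/1178

  seg 0: a=-1 b=15379/3534 c=0 d=-5039/7068
  seg 1: a=2 b=-14855/3534 c=-5039/1178 d=6151/1767
  seg 2: a=-3 b=-8183/3534 c=7263/1178 d=-11513/7068
  seg 3: a=4 b=9895/3534 c=-2125/589 d=6703/10602
  seg 4: a=-3 b=-3139/1767 c=2453/1178 d=-2453/7068
S(5/2) = -867/1178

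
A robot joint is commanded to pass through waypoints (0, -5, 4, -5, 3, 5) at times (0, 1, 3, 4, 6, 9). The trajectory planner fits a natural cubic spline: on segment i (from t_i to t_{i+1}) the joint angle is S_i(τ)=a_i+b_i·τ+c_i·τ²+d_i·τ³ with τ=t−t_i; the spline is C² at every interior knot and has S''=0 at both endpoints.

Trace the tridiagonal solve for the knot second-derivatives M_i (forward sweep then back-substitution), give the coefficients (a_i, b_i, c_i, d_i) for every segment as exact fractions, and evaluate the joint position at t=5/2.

Δ: Δ0=-5, Δ1=9/2, Δ2=-9, Δ3=4, Δ4=2/3
row 1: diag=6, rhs=57; c'=1/3, d'=19/2
row 2: denom=6−2·1/3=16/3; d'=(-81−2·19/2)/(16/3)=-75/4
row 3: denom=6−1·3/16=93/16; d'=(78−1·-75/4)/(93/16)=516/31
row 4: denom=10−2·32/93=866/93; d'=(-20−2·516/31)/(866/93)=-2478/433
back: M4=-2478/433
back: M3=516/31−32/93·-2478/433=8060/433
back: M2=-75/4−3/16·8060/433=-9630/433
back: M1=19/2−1/3·-9630/433=14647/866
M: M0=0, M1=14647/866, M2=-9630/433, M3=8060/433, M4=-2478/433, M5=0
seg 0: a=0, c=M0/2=0, d=(M1−M0)/(6·1)=14647/5196, b=Δ0−h0·(2M0+M1)/6=-40627/5196
seg 1: a=-5, c=M1/2=14647/1732, d=(M2−M1)/(6·2)=-33907/10392, b=Δ1−h1·(2M1+M2)/6=1657/2598
seg 2: a=4, c=M2/2=-4815/433, d=(M3−M2)/(6·1)=8845/1299, b=Δ2−h2·(2M2+M3)/6=-6091/1299
seg 3: a=-5, c=M3/2=4030/433, d=(M4−M3)/(6·2)=-5269/2598, b=Δ3−h3·(2M3+M4)/6=-8446/1299
seg 4: a=3, c=M4/2=-1239/433, d=(M5−M4)/(6·3)=413/1299, b=Δ4−h4·(2M4+M5)/6=8300/1299
t_q=5/2 → seg 1, τ=3/2; S=-5+1657/2598·τ+14647/1732·τ²+-33907/10392·τ³=110081/27712

  seg 0: a=0 b=-40627/5196 c=0 d=14647/5196
  seg 1: a=-5 b=1657/2598 c=14647/1732 d=-33907/10392
  seg 2: a=4 b=-6091/1299 c=-4815/433 d=8845/1299
  seg 3: a=-5 b=-8446/1299 c=4030/433 d=-5269/2598
  seg 4: a=3 b=8300/1299 c=-1239/433 d=413/1299
S(5/2) = 110081/27712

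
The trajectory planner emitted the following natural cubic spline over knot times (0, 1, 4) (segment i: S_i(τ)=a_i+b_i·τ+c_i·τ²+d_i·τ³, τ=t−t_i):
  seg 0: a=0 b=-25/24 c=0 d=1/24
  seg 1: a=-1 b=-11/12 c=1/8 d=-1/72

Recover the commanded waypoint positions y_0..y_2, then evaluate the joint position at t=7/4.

y_0=0 y_1=-1 y_2=-3
S(7/4) = -831/512

y_0 = S_0(0) = a_0 = 0
y_1 = S_1(0) = a_1 = -1
y_2 = S_1(3) = -3
t_q=7/4 is in segment 1 (τ=3/4); S_1(τ)=-831/512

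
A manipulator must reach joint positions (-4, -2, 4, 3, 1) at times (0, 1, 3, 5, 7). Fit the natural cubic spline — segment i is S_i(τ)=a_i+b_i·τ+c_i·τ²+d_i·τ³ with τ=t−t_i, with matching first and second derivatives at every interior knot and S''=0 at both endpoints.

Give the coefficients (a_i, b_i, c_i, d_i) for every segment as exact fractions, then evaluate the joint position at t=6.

Δ: Δ0=2, Δ1=3, Δ2=-1/2, Δ3=-1
row 1: diag=6, rhs=6; c'=1/3, d'=1
row 2: denom=8−2·1/3=22/3; d'=(-21−2·1)/(22/3)=-69/22
row 3: denom=8−2·3/11=82/11; d'=(-3−2·-69/22)/(82/11)=18/41
back: M3=18/41
back: M2=-69/22−3/11·18/41=-267/82
back: M1=1−1/3·-267/82=171/82
M: M0=0, M1=171/82, M2=-267/82, M3=18/41, M4=0
seg 0: a=-4, c=M0/2=0, d=(M1−M0)/(6·1)=57/164, b=Δ0−h0·(2M0+M1)/6=271/164
seg 1: a=-2, c=M1/2=171/164, d=(M2−M1)/(6·2)=-73/164, b=Δ1−h1·(2M1+M2)/6=221/82
seg 2: a=4, c=M2/2=-267/164, d=(M3−M2)/(6·2)=101/328, b=Δ2−h2·(2M2+M3)/6=125/82
seg 3: a=3, c=M3/2=9/41, d=(M4−M3)/(6·2)=-3/82, b=Δ3−h3·(2M3+M4)/6=-53/41
t_q=6 → seg 3, τ=1; S=3+-53/41·τ+9/41·τ²+-3/82·τ³=155/82

  seg 0: a=-4 b=271/164 c=0 d=57/164
  seg 1: a=-2 b=221/82 c=171/164 d=-73/164
  seg 2: a=4 b=125/82 c=-267/164 d=101/328
  seg 3: a=3 b=-53/41 c=9/41 d=-3/82
S(6) = 155/82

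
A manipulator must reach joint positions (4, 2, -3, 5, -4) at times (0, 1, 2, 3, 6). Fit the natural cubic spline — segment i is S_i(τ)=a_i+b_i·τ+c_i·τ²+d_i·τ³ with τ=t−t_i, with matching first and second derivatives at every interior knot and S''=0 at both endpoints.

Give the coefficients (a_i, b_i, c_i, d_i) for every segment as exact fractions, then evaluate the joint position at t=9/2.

Δ: Δ0=-2, Δ1=-5, Δ2=8, Δ3=-3
row 1: diag=4, rhs=-18; c'=1/4, d'=-9/2
row 2: denom=4−1·1/4=15/4; d'=(78−1·-9/2)/(15/4)=22
row 3: denom=8−1·4/15=116/15; d'=(-66−1·22)/(116/15)=-330/29
back: M3=-330/29
back: M2=22−4/15·-330/29=726/29
back: M1=-9/2−1/4·726/29=-312/29
M: M0=0, M1=-312/29, M2=726/29, M3=-330/29, M4=0
seg 0: a=4, c=M0/2=0, d=(M1−M0)/(6·1)=-52/29, b=Δ0−h0·(2M0+M1)/6=-6/29
seg 1: a=2, c=M1/2=-156/29, d=(M2−M1)/(6·1)=173/29, b=Δ1−h1·(2M1+M2)/6=-162/29
seg 2: a=-3, c=M2/2=363/29, d=(M3−M2)/(6·1)=-176/29, b=Δ2−h2·(2M2+M3)/6=45/29
seg 3: a=5, c=M3/2=-165/29, d=(M4−M3)/(6·3)=55/87, b=Δ3−h3·(2M3+M4)/6=243/29
t_q=9/2 → seg 3, τ=3/2; S=5+243/29·τ+-165/29·τ²+55/87·τ³=1601/232

  seg 0: a=4 b=-6/29 c=0 d=-52/29
  seg 1: a=2 b=-162/29 c=-156/29 d=173/29
  seg 2: a=-3 b=45/29 c=363/29 d=-176/29
  seg 3: a=5 b=243/29 c=-165/29 d=55/87
S(9/2) = 1601/232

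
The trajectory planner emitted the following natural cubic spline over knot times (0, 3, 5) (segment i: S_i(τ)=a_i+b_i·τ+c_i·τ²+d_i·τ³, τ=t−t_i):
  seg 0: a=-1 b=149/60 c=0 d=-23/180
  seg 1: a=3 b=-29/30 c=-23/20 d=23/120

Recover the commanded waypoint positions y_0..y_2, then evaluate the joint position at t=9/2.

y_0=-1 y_1=3 y_2=-2
S(9/2) = -25/64

y_0 = S_0(0) = a_0 = -1
y_1 = S_1(0) = a_1 = 3
y_2 = S_1(2) = -2
t_q=9/2 is in segment 1 (τ=3/2); S_1(τ)=-25/64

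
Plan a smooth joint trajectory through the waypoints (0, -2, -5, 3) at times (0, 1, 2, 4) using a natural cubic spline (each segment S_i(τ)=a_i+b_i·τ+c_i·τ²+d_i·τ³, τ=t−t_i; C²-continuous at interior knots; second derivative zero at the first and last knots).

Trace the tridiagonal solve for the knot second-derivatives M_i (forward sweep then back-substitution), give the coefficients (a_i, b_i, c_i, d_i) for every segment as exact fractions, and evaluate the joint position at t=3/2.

Δ: Δ0=-2, Δ1=-3, Δ2=4
row 1: diag=4, rhs=-6; c'=1/4, d'=-3/2
row 2: denom=6−1·1/4=23/4; d'=(42−1·-3/2)/(23/4)=174/23
back: M2=174/23
back: M1=-3/2−1/4·174/23=-78/23
M: M0=0, M1=-78/23, M2=174/23, M3=0
seg 0: a=0, c=M0/2=0, d=(M1−M0)/(6·1)=-13/23, b=Δ0−h0·(2M0+M1)/6=-33/23
seg 1: a=-2, c=M1/2=-39/23, d=(M2−M1)/(6·1)=42/23, b=Δ1−h1·(2M1+M2)/6=-72/23
seg 2: a=-5, c=M2/2=87/23, d=(M3−M2)/(6·2)=-29/46, b=Δ2−h2·(2M2+M3)/6=-24/23
t_q=3/2 → seg 1, τ=1/2; S=-2+-72/23·τ+-39/23·τ²+42/23·τ³=-173/46

  seg 0: a=0 b=-33/23 c=0 d=-13/23
  seg 1: a=-2 b=-72/23 c=-39/23 d=42/23
  seg 2: a=-5 b=-24/23 c=87/23 d=-29/46
S(3/2) = -173/46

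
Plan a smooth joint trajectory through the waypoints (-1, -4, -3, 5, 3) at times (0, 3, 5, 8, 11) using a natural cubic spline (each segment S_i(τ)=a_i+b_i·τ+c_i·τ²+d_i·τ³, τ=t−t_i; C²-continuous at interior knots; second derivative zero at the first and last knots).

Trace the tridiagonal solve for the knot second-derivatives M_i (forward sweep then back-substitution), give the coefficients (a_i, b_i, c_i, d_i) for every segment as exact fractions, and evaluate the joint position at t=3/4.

Δ: Δ0=-1, Δ1=1/2, Δ2=8/3, Δ3=-2/3
row 1: diag=10, rhs=9; c'=1/5, d'=9/10
row 2: denom=10−2·1/5=48/5; d'=(13−2·9/10)/(48/5)=7/6
row 3: denom=12−3·5/16=177/16; d'=(-20−3·7/6)/(177/16)=-376/177
back: M3=-376/177
back: M2=7/6−5/16·-376/177=108/59
back: M1=9/10−1/5·108/59=63/118
M: M0=0, M1=63/118, M2=108/59, M3=-376/177, M4=0
seg 0: a=-1, c=M0/2=0, d=(M1−M0)/(6·3)=7/236, b=Δ0−h0·(2M0+M1)/6=-299/236
seg 1: a=-4, c=M1/2=63/236, d=(M2−M1)/(6·2)=51/472, b=Δ1−h1·(2M1+M2)/6=-55/118
seg 2: a=-3, c=M2/2=54/59, d=(M3−M2)/(6·3)=-350/1593, b=Δ2−h2·(2M2+M3)/6=112/59
seg 3: a=5, c=M3/2=-188/177, d=(M4−M3)/(6·3)=188/1593, b=Δ3−h3·(2M3+M4)/6=86/59
t_q=3/4 → seg 0, τ=3/4; S=-1+-299/236·τ+0·τ²+7/236·τ³=-29267/15104

  seg 0: a=-1 b=-299/236 c=0 d=7/236
  seg 1: a=-4 b=-55/118 c=63/236 d=51/472
  seg 2: a=-3 b=112/59 c=54/59 d=-350/1593
  seg 3: a=5 b=86/59 c=-188/177 d=188/1593
S(3/4) = -29267/15104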